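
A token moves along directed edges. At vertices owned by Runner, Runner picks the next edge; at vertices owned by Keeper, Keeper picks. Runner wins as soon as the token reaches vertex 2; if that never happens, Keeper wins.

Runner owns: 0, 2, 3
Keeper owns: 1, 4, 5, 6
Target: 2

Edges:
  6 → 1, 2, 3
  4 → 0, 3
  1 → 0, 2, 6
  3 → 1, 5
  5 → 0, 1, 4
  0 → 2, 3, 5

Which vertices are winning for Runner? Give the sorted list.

0, 2

A0 = {2}
A1: add {0} — 0 (Runner) has 0→2.
A2 = A1; e.g. 1 (Keeper) can still go to 6. Fixed point.
Runner's winning region = {0, 2}.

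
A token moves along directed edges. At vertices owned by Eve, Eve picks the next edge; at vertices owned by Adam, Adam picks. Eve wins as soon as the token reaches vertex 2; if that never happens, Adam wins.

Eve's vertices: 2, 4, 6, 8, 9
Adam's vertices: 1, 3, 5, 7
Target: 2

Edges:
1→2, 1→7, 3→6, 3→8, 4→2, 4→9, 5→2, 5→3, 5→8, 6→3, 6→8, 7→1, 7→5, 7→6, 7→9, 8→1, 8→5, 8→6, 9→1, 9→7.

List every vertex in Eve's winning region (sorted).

2, 4

A0 = {2}
A1: add {4} — 4 (Eve) has 4→2.
A2 = A1; e.g. 1 (Adam) can still go to 7. Fixed point.
Eve's winning region = {2, 4}.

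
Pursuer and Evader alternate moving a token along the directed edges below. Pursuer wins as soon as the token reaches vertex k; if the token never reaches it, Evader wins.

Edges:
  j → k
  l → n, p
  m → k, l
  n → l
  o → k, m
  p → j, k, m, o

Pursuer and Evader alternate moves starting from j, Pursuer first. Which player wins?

Pursuer

Track states (vertex, player-to-move).
A0 = {(k,Pursuer), (k,Evader)}
A1: add {(j,Pursuer), (j,Evader), (m,Pursuer), (o,Pursuer), (p,Pursuer)}.
(j,Pursuer) ∈ A1 ⇒ Pursuer forces the target.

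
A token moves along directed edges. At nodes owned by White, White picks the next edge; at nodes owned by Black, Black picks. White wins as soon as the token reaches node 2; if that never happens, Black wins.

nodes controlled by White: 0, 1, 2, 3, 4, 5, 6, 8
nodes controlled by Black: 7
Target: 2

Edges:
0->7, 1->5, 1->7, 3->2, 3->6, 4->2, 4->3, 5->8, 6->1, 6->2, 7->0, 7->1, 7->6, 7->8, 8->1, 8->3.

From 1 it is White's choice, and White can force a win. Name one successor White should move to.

A0 = {2}
A1: add {3, 4, 6} — 3 (White) has 3→2; 4 (White) has 4→2; 6 (White) has 6→2.
A2: add {8} — 8 (White) has 8→3.
A3: add {5} — 5 (White) has 5→8.
A4: add {1} — 1 (White) has 1→5.
A5 = A4; e.g. 0 (White) has no edge into A4. Fixed point.
From 1, successor 5 is in the attractor (rank 3); the other successor 7 is not.

5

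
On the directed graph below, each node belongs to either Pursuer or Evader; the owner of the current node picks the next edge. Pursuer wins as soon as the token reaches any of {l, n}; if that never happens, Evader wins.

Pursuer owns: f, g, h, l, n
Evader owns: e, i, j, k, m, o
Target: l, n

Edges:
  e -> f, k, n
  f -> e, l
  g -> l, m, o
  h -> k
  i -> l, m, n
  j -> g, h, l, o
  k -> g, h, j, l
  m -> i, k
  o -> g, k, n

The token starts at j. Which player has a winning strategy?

A0 = {l, n}
A1: add {f, g} — f (Pursuer) has f→l; g (Pursuer) has g→l.
A2 = A1; e.g. e (Evader) can still go to k. Fixed point.
j never enters the attractor, so Evader can avoid the target forever.

Evader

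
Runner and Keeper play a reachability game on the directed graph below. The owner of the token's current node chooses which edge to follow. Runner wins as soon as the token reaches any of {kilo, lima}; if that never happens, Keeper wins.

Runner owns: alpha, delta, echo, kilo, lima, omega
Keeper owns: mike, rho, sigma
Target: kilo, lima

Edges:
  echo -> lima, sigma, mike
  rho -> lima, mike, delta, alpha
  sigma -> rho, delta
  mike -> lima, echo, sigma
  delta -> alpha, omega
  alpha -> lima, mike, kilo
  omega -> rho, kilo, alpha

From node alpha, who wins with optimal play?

Runner

A0 = {kilo, lima}
A1: add {alpha, echo, omega} — echo (Runner) has echo→lima; alpha (Runner) has alpha→lima; omega (Runner) has omega→kilo.
alpha ∈ A1, so Runner can force the target.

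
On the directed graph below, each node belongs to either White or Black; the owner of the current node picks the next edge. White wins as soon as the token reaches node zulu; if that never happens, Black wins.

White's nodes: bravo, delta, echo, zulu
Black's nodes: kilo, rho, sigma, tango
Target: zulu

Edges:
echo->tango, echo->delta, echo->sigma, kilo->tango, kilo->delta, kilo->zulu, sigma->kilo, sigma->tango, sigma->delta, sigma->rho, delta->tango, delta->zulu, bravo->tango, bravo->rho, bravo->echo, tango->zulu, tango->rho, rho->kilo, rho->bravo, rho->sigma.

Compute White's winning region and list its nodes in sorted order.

bravo, delta, echo, zulu

A0 = {zulu}
A1: add {delta} — delta (White) has delta→zulu.
A2: add {echo} — echo (White) has echo→delta.
A3: add {bravo} — bravo (White) has bravo→echo.
A4 = A3; e.g. kilo (Black) can still go to tango. Fixed point.
White's winning region = {bravo, delta, echo, zulu}.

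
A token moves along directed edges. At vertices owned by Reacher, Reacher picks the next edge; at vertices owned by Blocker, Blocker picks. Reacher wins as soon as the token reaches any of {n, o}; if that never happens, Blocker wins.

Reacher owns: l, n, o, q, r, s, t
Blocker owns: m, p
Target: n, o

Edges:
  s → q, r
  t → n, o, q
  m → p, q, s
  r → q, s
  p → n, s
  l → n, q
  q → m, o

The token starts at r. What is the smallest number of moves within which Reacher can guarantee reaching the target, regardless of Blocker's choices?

2

A0 = {n, o}
A1: add {l, q, t} — l (Reacher) has l→n; q (Reacher) has q→o; t (Reacher) has t→n.
A2: add {r, s} — r (Reacher) has r→q; s (Reacher) has s→q.
r enters the attractor at level 2, so Reacher can force the target in 2 moves from there.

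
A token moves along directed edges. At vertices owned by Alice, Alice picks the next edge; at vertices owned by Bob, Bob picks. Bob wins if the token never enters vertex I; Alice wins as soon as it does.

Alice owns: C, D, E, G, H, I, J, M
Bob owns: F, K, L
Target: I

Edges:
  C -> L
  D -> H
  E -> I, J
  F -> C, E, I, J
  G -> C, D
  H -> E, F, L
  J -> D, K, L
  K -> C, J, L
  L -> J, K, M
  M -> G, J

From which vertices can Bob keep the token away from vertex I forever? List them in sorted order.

A0 = {I}
A1: add {E} — E (Alice) has E→I.
A2: add {H} — H (Alice) has H→E.
A3: add {D} — D (Alice) has D→H.
A4: add {G, J} — G (Alice) has G→D; J (Alice) has J→D.
A5: add {M} — M (Alice) has M→G.
A6 = A5; e.g. C (Alice) has no edge into A5. Fixed point.
Alice's attractor = {D, E, G, H, I, J, M}; Bob avoids the target exactly from the complement.

C, F, K, L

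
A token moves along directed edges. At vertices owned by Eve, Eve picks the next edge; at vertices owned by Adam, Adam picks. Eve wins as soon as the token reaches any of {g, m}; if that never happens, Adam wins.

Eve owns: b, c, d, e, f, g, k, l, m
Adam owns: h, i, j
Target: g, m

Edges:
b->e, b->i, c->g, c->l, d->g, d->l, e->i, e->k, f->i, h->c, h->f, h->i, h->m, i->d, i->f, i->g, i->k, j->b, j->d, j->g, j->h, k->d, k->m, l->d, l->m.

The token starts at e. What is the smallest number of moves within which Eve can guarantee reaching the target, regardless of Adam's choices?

2

A0 = {g, m}
A1: add {c, d, k, l} — c (Eve) has c→g; d (Eve) has d→g; k (Eve) has k→m; l (Eve) has l→m.
A2: add {e} — e (Eve) has e→k.
e enters the attractor at level 2, so Eve can force the target in 2 moves from there.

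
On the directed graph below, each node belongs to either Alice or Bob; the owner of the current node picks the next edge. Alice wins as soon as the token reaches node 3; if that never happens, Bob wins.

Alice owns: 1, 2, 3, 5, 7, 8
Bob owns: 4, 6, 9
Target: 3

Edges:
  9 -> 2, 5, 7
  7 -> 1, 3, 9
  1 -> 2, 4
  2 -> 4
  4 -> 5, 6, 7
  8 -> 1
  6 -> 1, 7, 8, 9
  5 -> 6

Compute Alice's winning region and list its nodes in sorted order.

3, 7

A0 = {3}
A1: add {7} — 7 (Alice) has 7→3.
A2 = A1; e.g. 1 (Alice) has no edge into A1. Fixed point.
Alice's winning region = {3, 7}.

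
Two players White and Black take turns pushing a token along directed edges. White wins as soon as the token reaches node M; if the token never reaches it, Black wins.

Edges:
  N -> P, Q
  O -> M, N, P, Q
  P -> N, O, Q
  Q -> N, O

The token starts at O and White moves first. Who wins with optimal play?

Track states (vertex, player-to-move).
A0 = {(M,White), (M,Black)}
A1: add {(O,White)}.
(O,White) ∈ A1 ⇒ White forces the target.

White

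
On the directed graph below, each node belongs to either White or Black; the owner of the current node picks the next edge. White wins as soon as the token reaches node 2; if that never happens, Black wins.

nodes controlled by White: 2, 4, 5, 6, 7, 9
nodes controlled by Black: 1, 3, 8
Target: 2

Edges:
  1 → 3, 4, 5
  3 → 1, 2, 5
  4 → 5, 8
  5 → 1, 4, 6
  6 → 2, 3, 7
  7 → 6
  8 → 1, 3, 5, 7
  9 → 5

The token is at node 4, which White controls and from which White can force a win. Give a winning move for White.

5

A0 = {2}
A1: add {6} — 6 (White) has 6→2.
A2: add {5, 7} — 5 (White) has 5→6; 7 (White) has 7→6.
A3: add {4, 9} — 4 (White) has 4→5; 9 (White) has 9→5.
A4 = A3; e.g. 1 (Black) can still go to 3. Fixed point.
From 4, successor 5 is in the attractor (rank 2); the other successor 8 is not.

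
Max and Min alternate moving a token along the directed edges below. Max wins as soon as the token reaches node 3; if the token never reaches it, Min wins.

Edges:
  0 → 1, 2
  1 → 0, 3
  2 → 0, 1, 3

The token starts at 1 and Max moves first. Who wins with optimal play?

Max

Track states (vertex, player-to-move).
A0 = {(3,Max), (3,Min)}
A1: add {(1,Max), (2,Max)}.
(1,Max) ∈ A1 ⇒ Max forces the target.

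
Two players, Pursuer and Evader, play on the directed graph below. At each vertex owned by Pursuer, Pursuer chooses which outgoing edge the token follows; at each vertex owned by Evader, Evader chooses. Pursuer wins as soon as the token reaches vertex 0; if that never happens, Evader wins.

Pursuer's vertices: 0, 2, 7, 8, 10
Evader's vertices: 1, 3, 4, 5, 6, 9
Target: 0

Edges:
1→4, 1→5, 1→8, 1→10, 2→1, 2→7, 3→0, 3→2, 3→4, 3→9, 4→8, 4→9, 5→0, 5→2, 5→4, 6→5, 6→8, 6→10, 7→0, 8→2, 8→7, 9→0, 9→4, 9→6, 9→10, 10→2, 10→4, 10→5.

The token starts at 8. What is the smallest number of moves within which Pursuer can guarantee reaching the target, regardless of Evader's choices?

2

A0 = {0}
A1: add {7} — 7 (Pursuer) has 7→0.
A2: add {2, 8} — 2 (Pursuer) has 2→7; 8 (Pursuer) has 8→7.
8 enters the attractor at level 2, so Pursuer can force the target in 2 moves from there.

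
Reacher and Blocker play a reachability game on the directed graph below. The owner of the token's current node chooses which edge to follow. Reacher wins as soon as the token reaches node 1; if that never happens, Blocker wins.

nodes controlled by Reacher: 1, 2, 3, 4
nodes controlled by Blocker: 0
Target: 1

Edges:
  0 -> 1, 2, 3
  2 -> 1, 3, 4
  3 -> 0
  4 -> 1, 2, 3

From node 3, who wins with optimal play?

A0 = {1}
A1: add {2, 4} — 2 (Reacher) has 2→1; 4 (Reacher) has 4→1.
A2 = A1; e.g. 0 (Blocker) can still go to 3. Fixed point.
3 never enters the attractor, so Blocker can avoid the target forever.

Blocker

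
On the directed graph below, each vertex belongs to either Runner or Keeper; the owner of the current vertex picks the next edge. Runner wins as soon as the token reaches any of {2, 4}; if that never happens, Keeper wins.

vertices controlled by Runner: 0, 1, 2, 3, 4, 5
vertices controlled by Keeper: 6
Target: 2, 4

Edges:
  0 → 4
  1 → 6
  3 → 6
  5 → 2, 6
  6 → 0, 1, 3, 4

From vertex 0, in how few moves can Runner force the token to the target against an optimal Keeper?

1

A0 = {2, 4}
A1: add {0, 5} — 0 (Runner) has 0→4; 5 (Runner) has 5→2.
A2 = A1; e.g. 1 (Runner) has no edge into A1. Fixed point.
0 enters the attractor at level 1, so Runner can force the target in 1 move from there.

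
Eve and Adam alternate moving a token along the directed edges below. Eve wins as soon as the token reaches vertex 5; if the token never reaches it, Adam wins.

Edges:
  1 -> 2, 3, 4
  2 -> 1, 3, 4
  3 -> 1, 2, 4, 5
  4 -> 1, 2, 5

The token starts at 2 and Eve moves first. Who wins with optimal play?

Track states (vertex, player-to-move).
A0 = {(5,Eve), (5,Adam)}
A1: add {(3,Eve), (4,Eve)}.
A2 = A1; e.g. (1,Eve) stays out. (2,Eve) never enters ⇒ Adam avoids the target.

Adam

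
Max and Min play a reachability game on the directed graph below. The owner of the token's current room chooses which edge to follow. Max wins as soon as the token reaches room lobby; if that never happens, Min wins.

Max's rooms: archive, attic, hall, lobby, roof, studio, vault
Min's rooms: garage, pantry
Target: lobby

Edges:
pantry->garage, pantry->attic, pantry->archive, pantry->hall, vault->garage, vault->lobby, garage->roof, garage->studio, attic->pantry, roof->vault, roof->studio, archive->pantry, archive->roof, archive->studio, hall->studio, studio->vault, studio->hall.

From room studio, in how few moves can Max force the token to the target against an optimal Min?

A0 = {lobby}
A1: add {vault} — vault (Max) has vault→lobby.
A2: add {roof, studio} — roof (Max) has roof→vault; studio (Max) has studio→vault.
studio enters the attractor at level 2, so Max can force the target in 2 moves from there.

2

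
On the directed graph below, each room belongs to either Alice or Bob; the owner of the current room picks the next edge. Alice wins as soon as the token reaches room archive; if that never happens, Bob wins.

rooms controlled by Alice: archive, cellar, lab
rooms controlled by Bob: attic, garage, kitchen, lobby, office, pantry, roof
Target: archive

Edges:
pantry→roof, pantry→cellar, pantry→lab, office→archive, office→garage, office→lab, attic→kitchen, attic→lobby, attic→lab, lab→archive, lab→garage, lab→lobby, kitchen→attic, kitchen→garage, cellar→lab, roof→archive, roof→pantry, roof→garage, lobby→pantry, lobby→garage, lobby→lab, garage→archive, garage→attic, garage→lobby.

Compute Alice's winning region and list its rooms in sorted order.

archive, cellar, lab

A0 = {archive}
A1: add {lab} — lab (Alice) has lab→archive.
A2: add {cellar} — cellar (Alice) has cellar→lab.
A3 = A2; e.g. kitchen (Bob) can still go to attic. Fixed point.
Alice's winning region = {archive, cellar, lab}.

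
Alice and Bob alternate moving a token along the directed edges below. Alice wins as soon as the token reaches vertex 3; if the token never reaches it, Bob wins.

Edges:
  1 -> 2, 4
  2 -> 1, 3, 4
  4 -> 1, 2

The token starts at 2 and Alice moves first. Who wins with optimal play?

Track states (vertex, player-to-move).
A0 = {(3,Alice), (3,Bob)}
A1: add {(2,Alice)}.
(2,Alice) ∈ A1 ⇒ Alice forces the target.

Alice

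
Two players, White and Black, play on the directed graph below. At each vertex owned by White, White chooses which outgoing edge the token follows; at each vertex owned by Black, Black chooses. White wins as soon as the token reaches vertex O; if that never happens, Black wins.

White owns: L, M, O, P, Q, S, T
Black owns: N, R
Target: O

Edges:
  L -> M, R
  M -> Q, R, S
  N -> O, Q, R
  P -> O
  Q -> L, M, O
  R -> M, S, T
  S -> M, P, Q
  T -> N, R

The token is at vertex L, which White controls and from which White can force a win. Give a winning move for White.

A0 = {O}
A1: add {P, Q} — P (White) has P→O; Q (White) has Q→O.
A2: add {M, S} — M (White) has M→Q; S (White) has S→P.
A3: add {L} — L (White) has L→M.
A4 = A3; e.g. N (Black) can still go to R. Fixed point.
From L, successor M is in the attractor (rank 2); the other successor R is not.

M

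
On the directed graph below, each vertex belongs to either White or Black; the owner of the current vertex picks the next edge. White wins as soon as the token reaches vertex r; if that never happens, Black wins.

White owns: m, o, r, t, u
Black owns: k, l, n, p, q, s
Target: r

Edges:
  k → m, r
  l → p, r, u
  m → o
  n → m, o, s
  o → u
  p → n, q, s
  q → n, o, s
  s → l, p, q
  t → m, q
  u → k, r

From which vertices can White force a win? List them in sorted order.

k, m, o, r, t, u

A0 = {r}
A1: add {u} — u (White) has u→r.
A2: add {o} — o (White) has o→u.
A3: add {m} — m (White) has m→o.
A4: add {k, t} — k (Black): all of {m, r} already in; t (White) has t→m.
A5 = A4; e.g. l (Black) can still go to p. Fixed point.
White's winning region = {k, m, o, r, t, u}.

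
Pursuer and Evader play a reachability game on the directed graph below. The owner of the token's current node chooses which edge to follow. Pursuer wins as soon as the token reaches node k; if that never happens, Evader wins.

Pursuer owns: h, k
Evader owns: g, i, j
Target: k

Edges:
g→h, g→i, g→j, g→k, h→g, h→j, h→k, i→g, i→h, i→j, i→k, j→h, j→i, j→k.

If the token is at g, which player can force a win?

Evader

A0 = {k}
A1: add {h} — h (Pursuer) has h→k.
A2 = A1; e.g. g (Evader) can still go to i. Fixed point.
g never enters the attractor, so Evader can avoid the target forever.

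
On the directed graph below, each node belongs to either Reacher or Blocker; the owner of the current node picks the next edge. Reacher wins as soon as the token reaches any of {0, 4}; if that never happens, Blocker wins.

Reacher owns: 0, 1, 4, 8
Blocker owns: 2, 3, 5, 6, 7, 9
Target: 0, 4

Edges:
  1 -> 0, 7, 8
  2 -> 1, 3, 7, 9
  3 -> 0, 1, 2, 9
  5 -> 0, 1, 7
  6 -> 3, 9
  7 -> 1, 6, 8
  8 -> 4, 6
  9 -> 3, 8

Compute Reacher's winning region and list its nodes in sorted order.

0, 1, 4, 8

A0 = {0, 4}
A1: add {1, 8} — 1 (Reacher) has 1→0; 8 (Reacher) has 8→4.
A2 = A1; e.g. 2 (Blocker) can still go to 3. Fixed point.
Reacher's winning region = {0, 1, 4, 8}.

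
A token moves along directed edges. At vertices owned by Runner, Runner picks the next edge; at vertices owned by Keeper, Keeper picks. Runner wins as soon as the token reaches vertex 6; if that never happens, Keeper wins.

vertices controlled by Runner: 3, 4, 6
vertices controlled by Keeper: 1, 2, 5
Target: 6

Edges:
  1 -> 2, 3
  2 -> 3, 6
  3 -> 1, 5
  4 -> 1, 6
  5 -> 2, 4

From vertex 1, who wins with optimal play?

A0 = {6}
A1: add {4} — 4 (Runner) has 4→6.
A2 = A1; e.g. 1 (Keeper) can still go to 2. Fixed point.
1 never enters the attractor, so Keeper can avoid the target forever.

Keeper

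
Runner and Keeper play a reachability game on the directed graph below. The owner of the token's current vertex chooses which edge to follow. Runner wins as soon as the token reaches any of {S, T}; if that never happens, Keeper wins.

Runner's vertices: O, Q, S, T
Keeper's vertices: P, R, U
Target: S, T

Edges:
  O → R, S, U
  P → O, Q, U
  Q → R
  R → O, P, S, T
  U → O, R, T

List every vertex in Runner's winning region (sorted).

A0 = {S, T}
A1: add {O} — O (Runner) has O→S.
A2 = A1; e.g. P (Keeper) can still go to Q. Fixed point.
Runner's winning region = {O, S, T}.

O, S, T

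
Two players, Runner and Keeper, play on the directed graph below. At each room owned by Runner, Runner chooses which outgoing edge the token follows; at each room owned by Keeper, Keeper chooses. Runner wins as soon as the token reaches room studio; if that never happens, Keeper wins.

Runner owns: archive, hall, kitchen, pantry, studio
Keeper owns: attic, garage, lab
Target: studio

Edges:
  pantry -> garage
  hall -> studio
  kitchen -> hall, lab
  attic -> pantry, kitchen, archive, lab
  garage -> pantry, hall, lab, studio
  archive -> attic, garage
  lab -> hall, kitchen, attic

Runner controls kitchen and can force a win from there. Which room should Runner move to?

A0 = {studio}
A1: add {hall} — hall (Runner) has hall→studio.
A2: add {kitchen} — kitchen (Runner) has kitchen→hall.
A3 = A2; e.g. pantry (Runner) has no edge into A2. Fixed point.
From kitchen, successor hall is in the attractor (rank 1); the other successor lab is not.

hall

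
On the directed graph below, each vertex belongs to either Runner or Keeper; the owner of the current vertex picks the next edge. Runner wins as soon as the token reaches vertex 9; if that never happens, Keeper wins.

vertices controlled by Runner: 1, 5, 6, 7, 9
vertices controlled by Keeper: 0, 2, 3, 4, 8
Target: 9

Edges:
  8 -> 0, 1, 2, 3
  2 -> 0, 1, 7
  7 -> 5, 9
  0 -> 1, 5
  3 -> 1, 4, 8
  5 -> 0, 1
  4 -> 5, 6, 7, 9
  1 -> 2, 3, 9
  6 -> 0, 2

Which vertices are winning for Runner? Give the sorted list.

A0 = {9}
A1: add {1, 7} — 1 (Runner) has 1→9; 7 (Runner) has 7→9.
A2: add {5} — 5 (Runner) has 5→1.
A3: add {0} — 0 (Keeper): all of {1, 5} already in.
A4: add {2, 6} — 2 (Keeper): all of {0, 1, 7} already in; 6 (Runner) has 6→0.
A5: add {4} — 4 (Keeper): all of {5, 6, 7, 9} already in.
A6 = A5; e.g. 3 (Keeper) can still go to 8. Fixed point.
Runner's winning region = {0, 1, 2, 4, 5, 6, 7, 9}.

0, 1, 2, 4, 5, 6, 7, 9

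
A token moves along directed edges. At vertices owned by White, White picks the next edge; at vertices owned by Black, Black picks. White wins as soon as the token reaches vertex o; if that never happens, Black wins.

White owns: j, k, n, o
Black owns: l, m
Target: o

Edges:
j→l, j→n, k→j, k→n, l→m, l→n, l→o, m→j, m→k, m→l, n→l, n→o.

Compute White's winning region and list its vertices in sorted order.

j, k, n, o

A0 = {o}
A1: add {n} — n (White) has n→o.
A2: add {j, k} — j (White) has j→n; k (White) has k→n.
A3 = A2; e.g. l (Black) can still go to m. Fixed point.
White's winning region = {j, k, n, o}.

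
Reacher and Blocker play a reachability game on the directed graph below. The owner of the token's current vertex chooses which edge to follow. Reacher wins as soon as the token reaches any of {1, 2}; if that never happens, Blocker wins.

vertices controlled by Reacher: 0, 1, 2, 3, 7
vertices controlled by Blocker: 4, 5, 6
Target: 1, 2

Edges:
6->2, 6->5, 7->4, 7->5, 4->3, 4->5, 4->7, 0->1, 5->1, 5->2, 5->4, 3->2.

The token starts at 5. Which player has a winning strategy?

Blocker

A0 = {1, 2}
A1: add {0, 3} — 0 (Reacher) has 0→1; 3 (Reacher) has 3→2.
A2 = A1; e.g. 4 (Blocker) can still go to 5. Fixed point.
5 never enters the attractor, so Blocker can avoid the target forever.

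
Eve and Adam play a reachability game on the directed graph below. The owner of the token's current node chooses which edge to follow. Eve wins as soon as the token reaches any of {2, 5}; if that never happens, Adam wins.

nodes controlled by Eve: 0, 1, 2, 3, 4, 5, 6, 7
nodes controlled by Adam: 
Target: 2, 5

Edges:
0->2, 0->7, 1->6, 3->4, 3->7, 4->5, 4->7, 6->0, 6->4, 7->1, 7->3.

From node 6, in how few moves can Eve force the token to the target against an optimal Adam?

A0 = {2, 5}
A1: add {0, 4} — 0 (Eve) has 0→2; 4 (Eve) has 4→5.
A2: add {3, 6} — 3 (Eve) has 3→4; 6 (Eve) has 6→0.
6 enters the attractor at level 2, so Eve can force the target in 2 moves from there.

2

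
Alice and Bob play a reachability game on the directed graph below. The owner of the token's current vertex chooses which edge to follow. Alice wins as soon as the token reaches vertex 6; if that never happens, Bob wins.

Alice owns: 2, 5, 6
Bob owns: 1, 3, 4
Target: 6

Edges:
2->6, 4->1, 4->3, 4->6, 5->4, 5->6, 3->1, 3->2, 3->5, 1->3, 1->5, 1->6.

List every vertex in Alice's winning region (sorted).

2, 5, 6

A0 = {6}
A1: add {2, 5} — 2 (Alice) has 2→6; 5 (Alice) has 5→6.
A2 = A1; e.g. 1 (Bob) can still go to 3. Fixed point.
Alice's winning region = {2, 5, 6}.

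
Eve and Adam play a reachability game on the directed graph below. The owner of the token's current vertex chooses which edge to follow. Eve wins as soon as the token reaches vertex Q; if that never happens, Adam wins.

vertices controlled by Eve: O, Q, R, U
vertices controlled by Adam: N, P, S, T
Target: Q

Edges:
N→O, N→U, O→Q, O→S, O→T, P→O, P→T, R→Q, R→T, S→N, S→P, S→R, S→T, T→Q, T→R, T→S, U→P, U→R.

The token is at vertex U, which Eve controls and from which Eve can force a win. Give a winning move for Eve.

A0 = {Q}
A1: add {O, R} — O (Eve) has O→Q; R (Eve) has R→Q.
A2: add {U} — U (Eve) has U→R.
A3: add {N} — N (Adam): all of {O, U} already in.
A4 = A3; e.g. P (Adam) can still go to T. Fixed point.
From U, successor R is in the attractor (rank 1); the other successor P is not.

R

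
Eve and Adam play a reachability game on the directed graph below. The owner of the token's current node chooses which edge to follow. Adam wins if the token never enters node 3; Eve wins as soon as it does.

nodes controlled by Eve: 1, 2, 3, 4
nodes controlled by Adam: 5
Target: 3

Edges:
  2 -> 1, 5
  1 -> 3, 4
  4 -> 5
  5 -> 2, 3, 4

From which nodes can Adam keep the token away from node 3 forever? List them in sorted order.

4, 5

A0 = {3}
A1: add {1} — 1 (Eve) has 1→3.
A2: add {2} — 2 (Eve) has 2→1.
A3 = A2; e.g. 4 (Eve) has no edge into A2. Fixed point.
Eve's attractor = {1, 2, 3}; Adam avoids the target exactly from the complement.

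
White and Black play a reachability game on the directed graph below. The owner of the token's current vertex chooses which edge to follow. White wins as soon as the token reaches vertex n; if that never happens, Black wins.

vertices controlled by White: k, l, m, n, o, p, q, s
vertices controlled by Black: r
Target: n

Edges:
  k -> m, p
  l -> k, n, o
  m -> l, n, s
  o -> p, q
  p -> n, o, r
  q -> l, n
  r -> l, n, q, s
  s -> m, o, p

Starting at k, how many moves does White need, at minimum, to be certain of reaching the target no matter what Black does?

2

A0 = {n}
A1: add {l, m, p, q} — l (White) has l→n; m (White) has m→n; p (White) has p→n; q (White) has q→n.
A2: add {k, o, s} — k (White) has k→m; o (White) has o→p; s (White) has s→m.
k enters the attractor at level 2, so White can force the target in 2 moves from there.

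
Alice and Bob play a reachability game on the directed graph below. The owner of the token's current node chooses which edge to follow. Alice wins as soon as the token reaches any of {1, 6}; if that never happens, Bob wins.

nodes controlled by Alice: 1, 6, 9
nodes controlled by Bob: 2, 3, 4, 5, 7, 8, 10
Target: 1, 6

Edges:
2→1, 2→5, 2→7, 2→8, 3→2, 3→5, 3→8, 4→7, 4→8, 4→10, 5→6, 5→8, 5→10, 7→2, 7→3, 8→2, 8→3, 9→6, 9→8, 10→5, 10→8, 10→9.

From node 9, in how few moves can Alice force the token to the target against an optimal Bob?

A0 = {1, 6}
A1: add {9} — 9 (Alice) has 9→6.
A2 = A1; e.g. 2 (Bob) can still go to 5. Fixed point.
9 enters the attractor at level 1, so Alice can force the target in 1 move from there.

1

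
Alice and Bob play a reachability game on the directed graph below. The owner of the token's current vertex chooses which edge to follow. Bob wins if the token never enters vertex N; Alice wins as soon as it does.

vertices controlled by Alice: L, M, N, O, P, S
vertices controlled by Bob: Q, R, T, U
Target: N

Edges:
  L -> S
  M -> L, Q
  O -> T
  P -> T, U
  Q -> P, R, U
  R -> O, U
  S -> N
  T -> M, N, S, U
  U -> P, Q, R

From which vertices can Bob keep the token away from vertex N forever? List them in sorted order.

O, P, Q, R, T, U

A0 = {N}
A1: add {S} — S (Alice) has S→N.
A2: add {L} — L (Alice) has L→S.
A3: add {M} — M (Alice) has M→L.
A4 = A3; e.g. O (Alice) has no edge into A3. Fixed point.
Alice's attractor = {L, M, N, S}; Bob avoids the target exactly from the complement.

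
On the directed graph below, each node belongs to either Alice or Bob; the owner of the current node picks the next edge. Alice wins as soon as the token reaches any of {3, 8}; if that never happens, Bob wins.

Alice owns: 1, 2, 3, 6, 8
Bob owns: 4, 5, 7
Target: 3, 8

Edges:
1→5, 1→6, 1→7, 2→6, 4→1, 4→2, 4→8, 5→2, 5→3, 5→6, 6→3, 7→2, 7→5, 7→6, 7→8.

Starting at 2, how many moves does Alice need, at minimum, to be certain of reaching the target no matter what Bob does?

2

A0 = {3, 8}
A1: add {6} — 6 (Alice) has 6→3.
A2: add {1, 2} — 1 (Alice) has 1→6; 2 (Alice) has 2→6.
2 enters the attractor at level 2, so Alice can force the target in 2 moves from there.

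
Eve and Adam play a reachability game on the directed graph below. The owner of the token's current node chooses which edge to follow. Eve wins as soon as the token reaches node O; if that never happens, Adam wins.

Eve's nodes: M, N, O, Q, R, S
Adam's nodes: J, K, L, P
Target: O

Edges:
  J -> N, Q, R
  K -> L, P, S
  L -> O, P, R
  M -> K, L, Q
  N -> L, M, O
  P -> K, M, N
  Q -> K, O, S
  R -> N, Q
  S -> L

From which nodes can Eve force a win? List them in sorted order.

J, M, N, O, Q, R

A0 = {O}
A1: add {N, Q} — N (Eve) has N→O; Q (Eve) has Q→O.
A2: add {M, R} — M (Eve) has M→Q; R (Eve) has R→N.
A3: add {J} — J (Adam): all of {N, Q, R} already in.
A4 = A3; e.g. K (Adam) can still go to L. Fixed point.
Eve's winning region = {J, M, N, O, Q, R}.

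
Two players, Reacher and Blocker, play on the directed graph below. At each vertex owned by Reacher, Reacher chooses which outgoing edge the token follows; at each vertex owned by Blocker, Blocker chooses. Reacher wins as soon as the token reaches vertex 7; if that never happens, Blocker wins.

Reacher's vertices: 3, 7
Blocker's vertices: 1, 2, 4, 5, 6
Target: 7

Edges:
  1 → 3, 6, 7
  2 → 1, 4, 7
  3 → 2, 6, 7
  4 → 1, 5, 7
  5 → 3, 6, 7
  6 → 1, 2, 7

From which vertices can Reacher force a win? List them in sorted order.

3, 7

A0 = {7}
A1: add {3} — 3 (Reacher) has 3→7.
A2 = A1; e.g. 1 (Blocker) can still go to 6. Fixed point.
Reacher's winning region = {3, 7}.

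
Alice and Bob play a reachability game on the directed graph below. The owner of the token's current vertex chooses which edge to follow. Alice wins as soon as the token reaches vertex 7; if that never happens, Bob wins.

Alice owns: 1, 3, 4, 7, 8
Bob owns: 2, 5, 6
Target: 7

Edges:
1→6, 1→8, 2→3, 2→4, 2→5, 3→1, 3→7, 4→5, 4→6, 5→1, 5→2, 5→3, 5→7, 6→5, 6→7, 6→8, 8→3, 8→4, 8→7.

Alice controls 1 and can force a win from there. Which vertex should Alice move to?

8

A0 = {7}
A1: add {3, 8} — 3 (Alice) has 3→7; 8 (Alice) has 8→7.
A2: add {1} — 1 (Alice) has 1→8.
A3 = A2; e.g. 2 (Bob) can still go to 4. Fixed point.
From 1, successor 8 is in the attractor (rank 1); the other successor 6 is not.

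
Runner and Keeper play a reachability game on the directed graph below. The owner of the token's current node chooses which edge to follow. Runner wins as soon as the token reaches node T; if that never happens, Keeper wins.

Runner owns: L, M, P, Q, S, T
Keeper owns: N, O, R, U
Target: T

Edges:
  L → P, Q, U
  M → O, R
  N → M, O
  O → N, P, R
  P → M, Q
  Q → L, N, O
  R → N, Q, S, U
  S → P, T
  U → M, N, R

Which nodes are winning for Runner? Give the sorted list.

S, T

A0 = {T}
A1: add {S} — S (Runner) has S→T.
A2 = A1; e.g. L (Runner) has no edge into A1. Fixed point.
Runner's winning region = {S, T}.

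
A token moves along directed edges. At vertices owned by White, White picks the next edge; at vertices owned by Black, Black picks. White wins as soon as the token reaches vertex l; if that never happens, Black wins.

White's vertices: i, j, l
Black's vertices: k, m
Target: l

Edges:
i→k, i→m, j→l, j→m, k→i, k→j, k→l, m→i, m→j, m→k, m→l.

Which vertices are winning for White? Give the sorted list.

j, l

A0 = {l}
A1: add {j} — j (White) has j→l.
A2 = A1; e.g. i (White) has no edge into A1. Fixed point.
White's winning region = {j, l}.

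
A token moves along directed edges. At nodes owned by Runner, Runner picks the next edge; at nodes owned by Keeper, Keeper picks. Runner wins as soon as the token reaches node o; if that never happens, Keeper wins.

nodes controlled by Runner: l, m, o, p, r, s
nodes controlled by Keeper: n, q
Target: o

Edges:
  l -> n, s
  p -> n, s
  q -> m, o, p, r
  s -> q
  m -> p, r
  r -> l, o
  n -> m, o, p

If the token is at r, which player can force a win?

A0 = {o}
A1: add {r} — r (Runner) has r→o.
r ∈ A1, so Runner can force the target.

Runner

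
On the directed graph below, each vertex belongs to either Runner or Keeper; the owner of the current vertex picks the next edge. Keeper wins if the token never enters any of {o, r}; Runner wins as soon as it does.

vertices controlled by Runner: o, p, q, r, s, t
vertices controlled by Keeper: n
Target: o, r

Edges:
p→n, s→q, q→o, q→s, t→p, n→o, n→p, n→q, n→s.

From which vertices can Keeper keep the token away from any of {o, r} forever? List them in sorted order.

n, p, t

A0 = {o, r}
A1: add {q} — q (Runner) has q→o.
A2: add {s} — s (Runner) has s→q.
A3 = A2; e.g. n (Keeper) can still go to p. Fixed point.
Runner's attractor = {o, q, r, s}; Keeper avoids the target exactly from the complement.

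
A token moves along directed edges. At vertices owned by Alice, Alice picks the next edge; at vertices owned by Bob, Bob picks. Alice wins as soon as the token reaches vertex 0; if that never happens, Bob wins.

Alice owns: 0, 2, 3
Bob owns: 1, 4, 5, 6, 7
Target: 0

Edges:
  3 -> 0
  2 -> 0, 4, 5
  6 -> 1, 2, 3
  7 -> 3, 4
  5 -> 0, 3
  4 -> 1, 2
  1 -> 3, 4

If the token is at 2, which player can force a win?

A0 = {0}
A1: add {2, 3} — 2 (Alice) has 2→0; 3 (Alice) has 3→0.
2 ∈ A1, so Alice can force the target.

Alice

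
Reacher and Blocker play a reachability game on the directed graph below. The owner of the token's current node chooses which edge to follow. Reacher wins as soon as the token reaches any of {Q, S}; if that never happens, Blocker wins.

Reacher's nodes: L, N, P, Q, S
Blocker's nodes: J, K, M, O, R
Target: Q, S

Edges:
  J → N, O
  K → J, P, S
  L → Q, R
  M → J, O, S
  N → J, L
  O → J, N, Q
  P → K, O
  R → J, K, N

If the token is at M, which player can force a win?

Blocker

A0 = {Q, S}
A1: add {L} — L (Reacher) has L→Q.
A2: add {N} — N (Reacher) has N→L.
A3 = A2; e.g. J (Blocker) can still go to O. Fixed point.
M never enters the attractor, so Blocker can avoid the target forever.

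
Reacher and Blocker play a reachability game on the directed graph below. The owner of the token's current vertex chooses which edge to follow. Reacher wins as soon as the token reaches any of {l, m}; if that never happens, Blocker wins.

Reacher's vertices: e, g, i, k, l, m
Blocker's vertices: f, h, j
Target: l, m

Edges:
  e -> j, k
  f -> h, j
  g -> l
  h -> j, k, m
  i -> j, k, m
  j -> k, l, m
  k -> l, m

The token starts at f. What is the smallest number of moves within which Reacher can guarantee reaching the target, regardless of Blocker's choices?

4

A0 = {l, m}
A1: add {g, i, k} — g (Reacher) has g→l; i (Reacher) has i→m; k (Reacher) has k→l.
A2: add {e, j} — e (Reacher) has e→k; j (Blocker): all of {k, l, m} already in.
A3: add {h} — h (Blocker): all of {j, k, m} already in.
A4: add {f} — f (Blocker): all of {h, j} already in.
A4 = all vertices. Fixed point.
f enters the attractor at level 4, so Reacher can force the target in 4 moves from there.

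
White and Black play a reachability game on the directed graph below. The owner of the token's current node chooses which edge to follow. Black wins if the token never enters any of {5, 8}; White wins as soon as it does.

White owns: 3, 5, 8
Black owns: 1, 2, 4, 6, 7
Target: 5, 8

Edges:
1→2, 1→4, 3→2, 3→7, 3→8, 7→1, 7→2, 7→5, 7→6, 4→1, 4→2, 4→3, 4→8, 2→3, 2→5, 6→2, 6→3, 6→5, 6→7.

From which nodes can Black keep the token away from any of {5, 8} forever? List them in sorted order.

1, 4, 6, 7

A0 = {5, 8}
A1: add {3} — 3 (White) has 3→8.
A2: add {2} — 2 (Black): all of {3, 5} already in.
A3 = A2; e.g. 1 (Black) can still go to 4. Fixed point.
White's attractor = {2, 3, 5, 8}; Black avoids the target exactly from the complement.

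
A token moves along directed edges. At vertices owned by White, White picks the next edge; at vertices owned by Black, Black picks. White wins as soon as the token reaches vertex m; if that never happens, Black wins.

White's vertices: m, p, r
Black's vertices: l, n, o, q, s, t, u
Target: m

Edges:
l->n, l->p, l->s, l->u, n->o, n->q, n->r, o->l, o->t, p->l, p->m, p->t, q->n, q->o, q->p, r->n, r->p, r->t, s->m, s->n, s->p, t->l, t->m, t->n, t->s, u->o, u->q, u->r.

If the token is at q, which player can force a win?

Black

A0 = {m}
A1: add {p} — p (White) has p→m.
A2: add {r} — r (White) has r→p.
A3 = A2; e.g. l (Black) can still go to n. Fixed point.
q never enters the attractor, so Black can avoid the target forever.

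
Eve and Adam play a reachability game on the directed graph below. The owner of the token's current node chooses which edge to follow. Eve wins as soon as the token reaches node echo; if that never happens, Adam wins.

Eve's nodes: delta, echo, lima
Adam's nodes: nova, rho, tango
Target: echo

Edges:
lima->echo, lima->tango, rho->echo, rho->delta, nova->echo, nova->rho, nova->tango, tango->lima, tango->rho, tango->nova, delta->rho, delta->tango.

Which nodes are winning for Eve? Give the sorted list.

echo, lima

A0 = {echo}
A1: add {lima} — lima (Eve) has lima→echo.
A2 = A1; e.g. rho (Adam) can still go to delta. Fixed point.
Eve's winning region = {echo, lima}.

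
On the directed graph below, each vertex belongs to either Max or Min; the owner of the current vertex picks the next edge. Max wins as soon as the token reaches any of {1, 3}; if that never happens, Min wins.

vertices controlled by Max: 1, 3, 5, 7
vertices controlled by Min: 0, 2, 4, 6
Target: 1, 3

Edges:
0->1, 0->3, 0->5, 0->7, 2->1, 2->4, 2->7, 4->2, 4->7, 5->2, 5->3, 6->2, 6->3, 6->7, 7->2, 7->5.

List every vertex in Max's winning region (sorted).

A0 = {1, 3}
A1: add {5} — 5 (Max) has 5→3.
A2: add {7} — 7 (Max) has 7→5.
A3: add {0} — 0 (Min): all of {1, 3, 5, 7} already in.
A4 = A3; e.g. 2 (Min) can still go to 4. Fixed point.
Max's winning region = {0, 1, 3, 5, 7}.

0, 1, 3, 5, 7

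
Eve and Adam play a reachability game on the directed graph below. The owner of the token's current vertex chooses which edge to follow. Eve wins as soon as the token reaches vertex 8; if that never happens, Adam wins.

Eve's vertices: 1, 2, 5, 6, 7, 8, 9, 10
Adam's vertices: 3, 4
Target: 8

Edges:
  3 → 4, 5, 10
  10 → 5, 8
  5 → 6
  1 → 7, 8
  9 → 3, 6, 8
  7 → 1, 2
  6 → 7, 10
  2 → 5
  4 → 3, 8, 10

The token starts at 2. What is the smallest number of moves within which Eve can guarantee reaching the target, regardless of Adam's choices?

A0 = {8}
A1: add {1, 9, 10} — 1 (Eve) has 1→8; 9 (Eve) has 9→8; 10 (Eve) has 10→8.
A2: add {6, 7} — 6 (Eve) has 6→10; 7 (Eve) has 7→1.
A3: add {5} — 5 (Eve) has 5→6.
A4: add {2} — 2 (Eve) has 2→5.
A5 = A4; e.g. 3 (Adam) can still go to 4. Fixed point.
2 enters the attractor at level 4, so Eve can force the target in 4 moves from there.

4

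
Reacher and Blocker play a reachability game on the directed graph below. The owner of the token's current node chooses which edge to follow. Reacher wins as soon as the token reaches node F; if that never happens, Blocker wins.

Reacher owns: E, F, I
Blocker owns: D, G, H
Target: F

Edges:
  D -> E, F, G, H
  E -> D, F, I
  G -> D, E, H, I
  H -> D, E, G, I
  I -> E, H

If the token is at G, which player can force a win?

Blocker

A0 = {F}
A1: add {E} — E (Reacher) has E→F.
A2: add {I} — I (Reacher) has I→E.
A3 = A2; e.g. D (Blocker) can still go to G. Fixed point.
G never enters the attractor, so Blocker can avoid the target forever.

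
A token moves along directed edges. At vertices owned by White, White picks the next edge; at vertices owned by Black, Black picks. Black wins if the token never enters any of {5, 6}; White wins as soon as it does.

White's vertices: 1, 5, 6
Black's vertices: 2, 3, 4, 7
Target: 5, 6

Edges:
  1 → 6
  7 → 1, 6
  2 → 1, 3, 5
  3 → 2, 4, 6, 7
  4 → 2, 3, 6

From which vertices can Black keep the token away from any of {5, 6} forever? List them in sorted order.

A0 = {5, 6}
A1: add {1} — 1 (White) has 1→6.
A2: add {7} — 7 (Black): all of {1, 6} already in.
A3 = A2; e.g. 2 (Black) can still go to 3. Fixed point.
White's attractor = {1, 5, 6, 7}; Black avoids the target exactly from the complement.

2, 3, 4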